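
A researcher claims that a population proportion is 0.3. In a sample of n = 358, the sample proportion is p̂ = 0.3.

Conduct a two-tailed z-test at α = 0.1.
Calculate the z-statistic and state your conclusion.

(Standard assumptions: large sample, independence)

H₀: p = 0.3, H₁: p ≠ 0.3
Standard error: SE = √(p₀(1-p₀)/n) = √(0.3×0.7/358) = 0.024220
z-statistic: z = (p̂ - p₀)/SE = (0.3 - 0.3)/0.024220 = 0.0000
Critical value: z_0.05 = ±1.645
p-value = 1.0000
Decision: fail to reject H₀ at α = 0.1

Answer: z = 0.0000, fail to reject H₀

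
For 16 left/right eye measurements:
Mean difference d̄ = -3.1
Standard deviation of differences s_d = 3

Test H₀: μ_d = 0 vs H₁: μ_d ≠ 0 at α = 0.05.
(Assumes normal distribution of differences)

Answer: t = -4.1333, reject H₀

Derivation:
df = n - 1 = 15
SE = s_d/√n = 3/√16 = 0.7500
t = d̄/SE = -3.1/0.7500 = -4.1333
Critical value: t_{0.025,15} = ±2.131
p-value ≈ 0.0009
Decision: reject H₀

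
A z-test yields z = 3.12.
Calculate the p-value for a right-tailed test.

For z = 3.12:
p = P(Z > 3.12) = 1 - Φ(3.12) = 0.0009

Answer: p-value ≈ 0.0009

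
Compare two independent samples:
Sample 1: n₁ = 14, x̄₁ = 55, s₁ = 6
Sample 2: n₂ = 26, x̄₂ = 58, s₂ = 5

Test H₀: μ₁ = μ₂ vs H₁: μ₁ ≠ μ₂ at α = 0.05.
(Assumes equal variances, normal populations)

Answer: t = -1.6874, fail to reject H₀

Derivation:
Pooled variance: s²_p = [13×6² + 25×5²]/(38) = 28.7632
s_p = 5.3631
SE = s_p×√(1/n₁ + 1/n₂) = 5.3631×√(1/14 + 1/26) = 1.7779
t = (x̄₁ - x̄₂)/SE = (55 - 58)/1.7779 = -1.6874
df = 38, t-critical = ±2.024
Decision: fail to reject H₀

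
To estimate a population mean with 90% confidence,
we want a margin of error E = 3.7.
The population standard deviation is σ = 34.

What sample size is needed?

Answer: n = 229

Derivation:
z_0.05 = 1.645
n = (z×σ/E)² = (1.645×34/3.7)²
n = 228.5000
Round up: n = 229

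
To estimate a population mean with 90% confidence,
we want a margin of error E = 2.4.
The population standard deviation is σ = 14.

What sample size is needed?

Answer: n = 93

Derivation:
z_0.05 = 1.645
n = (z×σ/E)² = (1.645×14/2.4)²
n = 92.0800
Round up: n = 93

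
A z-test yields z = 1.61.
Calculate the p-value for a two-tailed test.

For z = 1.61:
p = 2×P(Z > |1.61|) = 2×(1 - Φ(1.61)) = 0.1074

Answer: p-value ≈ 0.1074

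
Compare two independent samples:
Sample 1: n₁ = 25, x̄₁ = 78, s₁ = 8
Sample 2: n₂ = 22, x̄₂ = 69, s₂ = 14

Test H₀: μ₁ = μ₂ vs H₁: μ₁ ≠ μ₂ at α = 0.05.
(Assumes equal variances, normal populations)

Answer: t = 2.7472, reject H₀

Derivation:
Pooled variance: s²_p = [24×8² + 21×14²]/(45) = 125.6000
s_p = 11.2071
SE = s_p×√(1/n₁ + 1/n₂) = 11.2071×√(1/25 + 1/22) = 3.2761
t = (x̄₁ - x̄₂)/SE = (78 - 69)/3.2761 = 2.7472
df = 45, t-critical = ±2.014
Decision: reject H₀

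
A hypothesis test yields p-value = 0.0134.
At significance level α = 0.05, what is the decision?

Compare p-value to α:
0.0134 < 0.05
Decision: reject H₀

Answer: reject H₀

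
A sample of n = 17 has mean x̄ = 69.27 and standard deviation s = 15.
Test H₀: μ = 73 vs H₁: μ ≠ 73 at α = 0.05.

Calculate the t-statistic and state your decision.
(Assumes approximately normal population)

Answer: t = -1.0253, fail to reject H₀

Derivation:
df = n - 1 = 16
SE = s/√n = 15/√17 = 3.6380
t = (x̄ - μ₀)/SE = (69.27 - 73)/3.6380 = -1.0253
Critical value: t_{0.025,16} = ±2.120
p-value ≈ 0.3205
Decision: fail to reject H₀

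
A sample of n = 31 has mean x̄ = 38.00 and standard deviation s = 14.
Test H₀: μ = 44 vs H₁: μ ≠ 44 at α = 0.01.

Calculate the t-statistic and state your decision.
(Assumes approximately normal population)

df = n - 1 = 30
SE = s/√n = 14/√31 = 2.5145
t = (x̄ - μ₀)/SE = (38.00 - 44)/2.5145 = -2.3862
Critical value: t_{0.005,30} = ±2.750
p-value ≈ 0.0235
Decision: fail to reject H₀

Answer: t = -2.3862, fail to reject H₀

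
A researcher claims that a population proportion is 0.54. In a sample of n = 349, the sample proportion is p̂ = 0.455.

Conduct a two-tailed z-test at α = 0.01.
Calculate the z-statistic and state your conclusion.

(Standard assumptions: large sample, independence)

H₀: p = 0.54, H₁: p ≠ 0.54
Standard error: SE = √(p₀(1-p₀)/n) = √(0.54×0.46/349) = 0.026679
z-statistic: z = (p̂ - p₀)/SE = (0.455 - 0.54)/0.026679 = -3.1860
Critical value: z_0.005 = ±2.576
p-value = 0.0014
Decision: reject H₀ at α = 0.01

Answer: z = -3.1860, reject H₀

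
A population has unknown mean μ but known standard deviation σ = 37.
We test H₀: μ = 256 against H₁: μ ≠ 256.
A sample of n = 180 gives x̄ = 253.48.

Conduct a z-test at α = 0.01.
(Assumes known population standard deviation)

Standard error: SE = σ/√n = 37/√180 = 2.7578
z-statistic: z = (x̄ - μ₀)/SE = (253.48 - 256)/2.7578 = -0.9138
Critical value: ±2.576
p-value = 0.3608
Decision: fail to reject H₀

Answer: z = -0.9138, fail to reject H₀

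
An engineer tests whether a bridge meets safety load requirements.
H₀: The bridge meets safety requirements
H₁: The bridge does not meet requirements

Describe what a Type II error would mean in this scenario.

Answer: Declaring an unsafe bridge to be safe

Derivation:
Type I error (α): Rejecting H₀ when H₀ is true
Type II error (β): Failing to reject H₀ when H₁ is true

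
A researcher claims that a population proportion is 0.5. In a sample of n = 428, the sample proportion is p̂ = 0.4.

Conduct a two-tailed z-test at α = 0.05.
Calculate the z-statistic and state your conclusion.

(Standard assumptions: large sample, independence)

H₀: p = 0.5, H₁: p ≠ 0.5
Standard error: SE = √(p₀(1-p₀)/n) = √(0.5×0.5/428) = 0.024168
z-statistic: z = (p̂ - p₀)/SE = (0.4 - 0.5)/0.024168 = -4.1377
Critical value: z_0.025 = ±1.960
p-value < 0.0001
Decision: reject H₀ at α = 0.05

Answer: z = -4.1377, reject H₀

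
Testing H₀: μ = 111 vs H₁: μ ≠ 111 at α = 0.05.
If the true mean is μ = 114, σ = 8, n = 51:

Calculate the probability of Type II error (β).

SE = σ/√n = 8/√51 = 1.1202
Critical values: μ₀ ± z_0.025×SE = 111 ± 1.960×1.1202
Acceptance region: (108.8044, 113.1956)
Under H₁ (μ = 114): z_high = (113.1956 - 114)/1.1202 = -0.7181, z_low = (108.8044 - 114)/1.1202 = -4.6381
β = P(not reject | H₁) = Φ(-0.7181) - Φ(-4.6381) ≈ 0.2363

Answer: β ≈ 0.2363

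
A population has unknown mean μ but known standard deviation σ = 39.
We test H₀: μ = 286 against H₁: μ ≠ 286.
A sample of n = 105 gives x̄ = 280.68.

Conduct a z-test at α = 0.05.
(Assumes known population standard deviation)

Answer: z = -1.3978, fail to reject H₀

Derivation:
Standard error: SE = σ/√n = 39/√105 = 3.8060
z-statistic: z = (x̄ - μ₀)/SE = (280.68 - 286)/3.8060 = -1.3978
Critical value: ±1.960
p-value = 0.1622
Decision: fail to reject H₀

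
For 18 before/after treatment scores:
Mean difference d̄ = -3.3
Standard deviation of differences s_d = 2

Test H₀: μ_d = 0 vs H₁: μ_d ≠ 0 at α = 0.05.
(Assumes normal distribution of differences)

Answer: t = -7.0004, reject H₀

Derivation:
df = n - 1 = 17
SE = s_d/√n = 2/√18 = 0.4714
t = d̄/SE = -3.3/0.4714 = -7.0004
Critical value: t_{0.025,17} = ±2.110
p-value < 0.0001
Decision: reject H₀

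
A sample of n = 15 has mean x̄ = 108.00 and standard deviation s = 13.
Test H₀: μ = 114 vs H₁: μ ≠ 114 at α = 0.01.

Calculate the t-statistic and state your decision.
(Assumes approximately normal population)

Answer: t = -1.7875, fail to reject H₀

Derivation:
df = n - 1 = 14
SE = s/√n = 13/√15 = 3.3566
t = (x̄ - μ₀)/SE = (108.00 - 114)/3.3566 = -1.7875
Critical value: t_{0.005,14} = ±2.977
p-value ≈ 0.0955
Decision: fail to reject H₀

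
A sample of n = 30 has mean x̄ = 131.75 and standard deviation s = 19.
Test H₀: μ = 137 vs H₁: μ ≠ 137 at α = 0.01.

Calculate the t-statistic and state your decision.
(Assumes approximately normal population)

Answer: t = -1.5134, fail to reject H₀

Derivation:
df = n - 1 = 29
SE = s/√n = 19/√30 = 3.4689
t = (x̄ - μ₀)/SE = (131.75 - 137)/3.4689 = -1.5134
Critical value: t_{0.005,29} = ±2.756
p-value ≈ 0.1410
Decision: fail to reject H₀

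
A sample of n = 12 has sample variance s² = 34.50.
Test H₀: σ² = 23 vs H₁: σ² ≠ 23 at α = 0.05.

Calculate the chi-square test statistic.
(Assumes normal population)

df = n - 1 = 11
χ² = (n-1)s²/σ₀² = 11×34.50/23 = 16.5000
Critical values: χ²_{0.975,11} = 3.816, χ²_{0.025,11} = 21.920
Rejection region: χ² < 3.816 or χ² > 21.920
Decision: fail to reject H₀

Answer: χ² = 16.5000, fail to reject H₀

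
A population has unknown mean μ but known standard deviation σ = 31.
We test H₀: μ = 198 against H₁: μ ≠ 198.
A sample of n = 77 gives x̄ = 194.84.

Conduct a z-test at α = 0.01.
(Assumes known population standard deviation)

Standard error: SE = σ/√n = 31/√77 = 3.5328
z-statistic: z = (x̄ - μ₀)/SE = (194.84 - 198)/3.5328 = -0.8945
Critical value: ±2.576
p-value = 0.3711
Decision: fail to reject H₀

Answer: z = -0.8945, fail to reject H₀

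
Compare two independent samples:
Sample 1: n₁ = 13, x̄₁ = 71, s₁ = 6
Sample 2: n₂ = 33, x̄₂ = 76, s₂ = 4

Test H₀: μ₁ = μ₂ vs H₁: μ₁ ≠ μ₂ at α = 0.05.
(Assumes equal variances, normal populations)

Pooled variance: s²_p = [12×6² + 32×4²]/(44) = 21.4545
s_p = 4.6319
SE = s_p×√(1/n₁ + 1/n₂) = 4.6319×√(1/13 + 1/33) = 1.5167
t = (x̄₁ - x̄₂)/SE = (71 - 76)/1.5167 = -3.2966
df = 44, t-critical = ±2.015
Decision: reject H₀

Answer: t = -3.2966, reject H₀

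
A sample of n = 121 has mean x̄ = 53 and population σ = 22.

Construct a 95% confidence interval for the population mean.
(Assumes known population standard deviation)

Confidence level: 95%, α = 0.05
z_0.025 = 1.960
SE = σ/√n = 22/√121 = 2.0000
Margin of error = 1.960 × 2.0000 = 3.9200
CI: x̄ ± margin = 53 ± 3.9200
CI: (49.0800, 56.9200)

Answer: (49.0800, 56.9200)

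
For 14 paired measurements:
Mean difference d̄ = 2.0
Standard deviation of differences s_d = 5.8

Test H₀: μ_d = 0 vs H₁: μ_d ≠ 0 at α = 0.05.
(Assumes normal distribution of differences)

Answer: t = 1.2902, fail to reject H₀

Derivation:
df = n - 1 = 13
SE = s_d/√n = 5.8/√14 = 1.5501
t = d̄/SE = 2.0/1.5501 = 1.2902
Critical value: t_{0.025,13} = ±2.160
p-value ≈ 0.2195
Decision: fail to reject H₀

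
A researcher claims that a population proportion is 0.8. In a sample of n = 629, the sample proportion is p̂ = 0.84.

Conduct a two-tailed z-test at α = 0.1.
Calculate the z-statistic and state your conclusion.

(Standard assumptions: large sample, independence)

Answer: z = 2.5080, reject H₀

Derivation:
H₀: p = 0.8, H₁: p ≠ 0.8
Standard error: SE = √(p₀(1-p₀)/n) = √(0.8×0.2/629) = 0.015949
z-statistic: z = (p̂ - p₀)/SE = (0.84 - 0.8)/0.015949 = 2.5080
Critical value: z_0.05 = ±1.645
p-value = 0.0121
Decision: reject H₀ at α = 0.1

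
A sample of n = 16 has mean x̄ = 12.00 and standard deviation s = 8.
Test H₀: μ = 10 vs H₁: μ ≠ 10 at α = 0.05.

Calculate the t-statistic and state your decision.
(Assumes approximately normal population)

Answer: t = 1.0000, fail to reject H₀

Derivation:
df = n - 1 = 15
SE = s/√n = 8/√16 = 2.0000
t = (x̄ - μ₀)/SE = (12.00 - 10)/2.0000 = 1.0000
Critical value: t_{0.025,15} = ±2.131
p-value ≈ 0.3332
Decision: fail to reject H₀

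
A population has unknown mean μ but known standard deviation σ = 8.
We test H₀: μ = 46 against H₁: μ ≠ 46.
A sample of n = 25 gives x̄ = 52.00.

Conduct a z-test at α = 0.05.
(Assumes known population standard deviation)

Answer: z = 3.7500, reject H₀

Derivation:
Standard error: SE = σ/√n = 8/√25 = 1.6000
z-statistic: z = (x̄ - μ₀)/SE = (52.00 - 46)/1.6000 = 3.7500
Critical value: ±1.960
p-value = 0.0002
Decision: reject H₀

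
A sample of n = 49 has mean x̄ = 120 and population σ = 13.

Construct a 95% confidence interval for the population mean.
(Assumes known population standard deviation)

Confidence level: 95%, α = 0.05
z_0.025 = 1.960
SE = σ/√n = 13/√49 = 1.8571
Margin of error = 1.960 × 1.8571 = 3.6399
CI: x̄ ± margin = 120 ± 3.6399
CI: (116.3601, 123.6399)

Answer: (116.3601, 123.6399)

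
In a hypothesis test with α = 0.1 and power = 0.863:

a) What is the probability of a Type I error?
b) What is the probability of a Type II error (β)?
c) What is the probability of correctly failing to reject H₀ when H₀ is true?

a) Type I error probability = α = 0.1
b) Power = P(reject H₀ | H₁ true) = 1 - β = 0.863, so Type II error probability = β = 1 - Power = 0.137
c) P(fail to reject H₀ | H₀ true) = 1 - α = 0.9

Answer: a) 0.1, b) 0.137, c) 0.9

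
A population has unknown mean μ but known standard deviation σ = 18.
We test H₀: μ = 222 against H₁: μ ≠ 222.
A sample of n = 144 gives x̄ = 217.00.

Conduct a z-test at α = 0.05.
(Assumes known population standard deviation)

Answer: z = -3.3333, reject H₀

Derivation:
Standard error: SE = σ/√n = 18/√144 = 1.5000
z-statistic: z = (x̄ - μ₀)/SE = (217.00 - 222)/1.5000 = -3.3333
Critical value: ±1.960
p-value = 0.0009
Decision: reject H₀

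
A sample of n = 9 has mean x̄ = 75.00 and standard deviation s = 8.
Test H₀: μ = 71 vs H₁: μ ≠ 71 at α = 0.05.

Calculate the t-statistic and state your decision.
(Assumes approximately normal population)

Answer: t = 1.5000, fail to reject H₀

Derivation:
df = n - 1 = 8
SE = s/√n = 8/√9 = 2.6667
t = (x̄ - μ₀)/SE = (75.00 - 71)/2.6667 = 1.5000
Critical value: t_{0.025,8} = ±2.306
p-value ≈ 0.1720
Decision: fail to reject H₀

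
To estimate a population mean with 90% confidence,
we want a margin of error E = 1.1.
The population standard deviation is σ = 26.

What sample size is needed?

Answer: n = 1512

Derivation:
z_0.05 = 1.645
n = (z×σ/E)² = (1.645×26/1.1)²
n = 1511.7958
Round up: n = 1512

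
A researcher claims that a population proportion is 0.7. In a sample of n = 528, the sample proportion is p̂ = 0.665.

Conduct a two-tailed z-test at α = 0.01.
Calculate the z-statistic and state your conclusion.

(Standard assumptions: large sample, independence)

H₀: p = 0.7, H₁: p ≠ 0.7
Standard error: SE = √(p₀(1-p₀)/n) = √(0.7×0.3/528) = 0.019943
z-statistic: z = (p̂ - p₀)/SE = (0.665 - 0.7)/0.019943 = -1.7550
Critical value: z_0.005 = ±2.576
p-value = 0.0793
Decision: fail to reject H₀ at α = 0.01

Answer: z = -1.7550, fail to reject H₀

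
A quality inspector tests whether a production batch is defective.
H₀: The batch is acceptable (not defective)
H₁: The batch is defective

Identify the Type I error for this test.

Answer: Rejecting an acceptable batch

Derivation:
Type I error (α): Rejecting H₀ when H₀ is true
Type II error (β): Failing to reject H₀ when H₁ is true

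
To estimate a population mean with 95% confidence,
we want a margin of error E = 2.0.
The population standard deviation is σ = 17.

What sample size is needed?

z_0.025 = 1.960
n = (z×σ/E)² = (1.960×17/2.0)²
n = 277.5556
Round up: n = 278

Answer: n = 278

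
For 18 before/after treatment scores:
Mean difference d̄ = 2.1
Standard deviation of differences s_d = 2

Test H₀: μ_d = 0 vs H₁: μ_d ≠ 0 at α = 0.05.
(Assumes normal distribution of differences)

df = n - 1 = 17
SE = s_d/√n = 2/√18 = 0.4714
t = d̄/SE = 2.1/0.4714 = 4.4548
Critical value: t_{0.025,17} = ±2.110
p-value ≈ 0.0003
Decision: reject H₀

Answer: t = 4.4548, reject H₀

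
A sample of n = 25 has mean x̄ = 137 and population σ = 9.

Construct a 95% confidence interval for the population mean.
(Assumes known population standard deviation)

Confidence level: 95%, α = 0.05
z_0.025 = 1.960
SE = σ/√n = 9/√25 = 1.8000
Margin of error = 1.960 × 1.8000 = 3.5280
CI: x̄ ± margin = 137 ± 3.5280
CI: (133.4720, 140.5280)

Answer: (133.4720, 140.5280)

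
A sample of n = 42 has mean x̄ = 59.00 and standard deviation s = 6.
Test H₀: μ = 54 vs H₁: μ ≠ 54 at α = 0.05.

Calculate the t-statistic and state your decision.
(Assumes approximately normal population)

df = n - 1 = 41
SE = s/√n = 6/√42 = 0.9258
t = (x̄ - μ₀)/SE = (59.00 - 54)/0.9258 = 5.4007
Critical value: t_{0.025,41} = ±2.020
p-value < 0.0001
Decision: reject H₀

Answer: t = 5.4007, reject H₀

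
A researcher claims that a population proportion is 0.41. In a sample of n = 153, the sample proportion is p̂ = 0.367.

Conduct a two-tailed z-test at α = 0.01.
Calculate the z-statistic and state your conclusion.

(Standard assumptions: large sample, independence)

Answer: z = -1.0814, fail to reject H₀

Derivation:
H₀: p = 0.41, H₁: p ≠ 0.41
Standard error: SE = √(p₀(1-p₀)/n) = √(0.41×0.59/153) = 0.039762
z-statistic: z = (p̂ - p₀)/SE = (0.367 - 0.41)/0.039762 = -1.0814
Critical value: z_0.005 = ±2.576
p-value = 0.2795
Decision: fail to reject H₀ at α = 0.01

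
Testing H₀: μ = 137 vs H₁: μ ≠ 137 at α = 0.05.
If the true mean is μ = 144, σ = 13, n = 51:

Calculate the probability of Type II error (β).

SE = σ/√n = 13/√51 = 1.8204
Critical values: μ₀ ± z_0.025×SE = 137 ± 1.960×1.8204
Acceptance region: (133.4320, 140.5680)
Under H₁ (μ = 144): z_high = (140.5680 - 144)/1.8204 = -1.8853, z_low = (133.4320 - 144)/1.8204 = -5.8053
β = P(not reject | H₁) = Φ(-1.8853) - Φ(-5.8053) ≈ 0.0297

Answer: β ≈ 0.0297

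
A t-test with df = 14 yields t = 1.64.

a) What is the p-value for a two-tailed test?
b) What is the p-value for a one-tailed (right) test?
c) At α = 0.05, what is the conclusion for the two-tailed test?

Using t-distribution with df = 14:
a) Two-tailed: p = 2×P(T > 1.64) = 0.1233
b) One-tailed: p = P(T > 1.64) = 0.0616
c) 0.1233 ≥ 0.05, fail to reject H₀

Answer: a) 0.1233, b) 0.0616, c) fail to reject H₀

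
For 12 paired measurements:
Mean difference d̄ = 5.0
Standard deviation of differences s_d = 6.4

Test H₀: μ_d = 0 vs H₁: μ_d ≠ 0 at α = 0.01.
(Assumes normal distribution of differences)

Answer: t = 2.7064, fail to reject H₀

Derivation:
df = n - 1 = 11
SE = s_d/√n = 6.4/√12 = 1.8475
t = d̄/SE = 5.0/1.8475 = 2.7064
Critical value: t_{0.005,11} = ±3.106
p-value ≈ 0.0204
Decision: fail to reject H₀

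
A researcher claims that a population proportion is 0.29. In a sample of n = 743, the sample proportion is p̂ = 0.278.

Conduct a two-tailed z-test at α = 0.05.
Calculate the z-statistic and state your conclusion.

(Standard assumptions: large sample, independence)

Answer: z = -0.7209, fail to reject H₀

Derivation:
H₀: p = 0.29, H₁: p ≠ 0.29
Standard error: SE = √(p₀(1-p₀)/n) = √(0.29×0.71/743) = 0.016647
z-statistic: z = (p̂ - p₀)/SE = (0.278 - 0.29)/0.016647 = -0.7209
Critical value: z_0.025 = ±1.960
p-value = 0.4710
Decision: fail to reject H₀ at α = 0.05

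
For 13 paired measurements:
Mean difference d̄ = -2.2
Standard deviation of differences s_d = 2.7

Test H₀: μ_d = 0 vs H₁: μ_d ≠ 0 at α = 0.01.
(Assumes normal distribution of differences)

df = n - 1 = 12
SE = s_d/√n = 2.7/√13 = 0.7488
t = d̄/SE = -2.2/0.7488 = -2.9380
Critical value: t_{0.005,12} = ±3.055
p-value ≈ 0.0124
Decision: fail to reject H₀

Answer: t = -2.9380, fail to reject H₀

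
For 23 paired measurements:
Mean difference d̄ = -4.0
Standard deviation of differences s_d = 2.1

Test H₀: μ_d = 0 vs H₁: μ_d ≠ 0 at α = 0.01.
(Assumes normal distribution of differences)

df = n - 1 = 22
SE = s_d/√n = 2.1/√23 = 0.4379
t = d̄/SE = -4.0/0.4379 = -9.1345
Critical value: t_{0.005,22} = ±2.819
p-value < 0.0001
Decision: reject H₀

Answer: t = -9.1345, reject H₀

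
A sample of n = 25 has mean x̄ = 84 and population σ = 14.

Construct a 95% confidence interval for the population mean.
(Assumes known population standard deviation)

Confidence level: 95%, α = 0.05
z_0.025 = 1.960
SE = σ/√n = 14/√25 = 2.8000
Margin of error = 1.960 × 2.8000 = 5.4880
CI: x̄ ± margin = 84 ± 5.4880
CI: (78.5120, 89.4880)

Answer: (78.5120, 89.4880)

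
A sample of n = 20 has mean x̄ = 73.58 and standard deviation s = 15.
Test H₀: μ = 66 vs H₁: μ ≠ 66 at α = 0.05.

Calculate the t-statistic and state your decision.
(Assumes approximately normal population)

df = n - 1 = 19
SE = s/√n = 15/√20 = 3.3541
t = (x̄ - μ₀)/SE = (73.58 - 66)/3.3541 = 2.2599
Critical value: t_{0.025,19} = ±2.093
p-value ≈ 0.0358
Decision: reject H₀

Answer: t = 2.2599, reject H₀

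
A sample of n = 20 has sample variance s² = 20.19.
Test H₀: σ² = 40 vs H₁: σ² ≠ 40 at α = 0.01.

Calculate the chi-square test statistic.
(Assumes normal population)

df = n - 1 = 19
χ² = (n-1)s²/σ₀² = 19×20.19/40 = 9.5903
Critical values: χ²_{0.995,19} = 6.844, χ²_{0.005,19} = 38.582
Rejection region: χ² < 6.844 or χ² > 38.582
Decision: fail to reject H₀

Answer: χ² = 9.5903, fail to reject H₀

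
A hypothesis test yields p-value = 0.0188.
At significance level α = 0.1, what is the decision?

Compare p-value to α:
0.0188 < 0.1
Decision: reject H₀

Answer: reject H₀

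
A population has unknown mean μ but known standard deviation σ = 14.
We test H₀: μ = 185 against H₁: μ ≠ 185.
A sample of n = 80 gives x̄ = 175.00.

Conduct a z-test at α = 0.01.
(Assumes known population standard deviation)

Answer: z = -6.3890, reject H₀

Derivation:
Standard error: SE = σ/√n = 14/√80 = 1.5652
z-statistic: z = (x̄ - μ₀)/SE = (175.00 - 185)/1.5652 = -6.3890
Critical value: ±2.576
p-value < 0.0001
Decision: reject H₀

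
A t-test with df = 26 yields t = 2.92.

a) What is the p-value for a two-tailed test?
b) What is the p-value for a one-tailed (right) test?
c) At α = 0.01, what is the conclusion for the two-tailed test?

Using t-distribution with df = 26:
a) Two-tailed: p = 2×P(T > 2.92) = 0.0071
b) One-tailed: p = P(T > 2.92) = 0.0036
c) 0.0071 < 0.01, reject H₀

Answer: a) 0.0071, b) 0.0036, c) reject H₀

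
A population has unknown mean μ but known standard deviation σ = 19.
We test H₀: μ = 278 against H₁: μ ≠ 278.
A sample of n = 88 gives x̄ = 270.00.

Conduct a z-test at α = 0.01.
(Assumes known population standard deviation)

Answer: z = -3.9498, reject H₀

Derivation:
Standard error: SE = σ/√n = 19/√88 = 2.0254
z-statistic: z = (x̄ - μ₀)/SE = (270.00 - 278)/2.0254 = -3.9498
Critical value: ±2.576
p-value = 0.0001
Decision: reject H₀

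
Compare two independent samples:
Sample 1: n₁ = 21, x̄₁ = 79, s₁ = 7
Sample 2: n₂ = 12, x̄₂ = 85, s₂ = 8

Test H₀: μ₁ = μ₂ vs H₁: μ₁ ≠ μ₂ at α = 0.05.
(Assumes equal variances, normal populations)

Pooled variance: s²_p = [20×7² + 11×8²]/(31) = 54.3226
s_p = 7.3704
SE = s_p×√(1/n₁ + 1/n₂) = 7.3704×√(1/21 + 1/12) = 2.6672
t = (x̄₁ - x̄₂)/SE = (79 - 85)/2.6672 = -2.2496
df = 31, t-critical = ±2.040
Decision: reject H₀

Answer: t = -2.2496, reject H₀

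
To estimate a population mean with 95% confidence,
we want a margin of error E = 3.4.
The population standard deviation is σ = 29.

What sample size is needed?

Answer: n = 280

Derivation:
z_0.025 = 1.960
n = (z×σ/E)² = (1.960×29/3.4)²
n = 279.4797
Round up: n = 280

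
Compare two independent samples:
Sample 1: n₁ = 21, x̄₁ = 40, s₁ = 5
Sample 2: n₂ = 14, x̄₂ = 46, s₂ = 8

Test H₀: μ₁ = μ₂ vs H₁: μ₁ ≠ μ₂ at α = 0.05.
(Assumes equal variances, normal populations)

Pooled variance: s²_p = [20×5² + 13×8²]/(33) = 40.3636
s_p = 6.3532
SE = s_p×√(1/n₁ + 1/n₂) = 6.3532×√(1/21 + 1/14) = 2.1921
t = (x̄₁ - x̄₂)/SE = (40 - 46)/2.1921 = -2.7371
df = 33, t-critical = ±2.035
Decision: reject H₀

Answer: t = -2.7371, reject H₀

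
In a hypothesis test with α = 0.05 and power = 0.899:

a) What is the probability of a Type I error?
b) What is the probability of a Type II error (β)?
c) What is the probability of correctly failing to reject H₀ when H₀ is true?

Answer: a) 0.05, b) 0.101, c) 0.95

Derivation:
a) Type I error probability = α = 0.05
b) Power = P(reject H₀ | H₁ true) = 1 - β = 0.899, so Type II error probability = β = 1 - Power = 0.101
c) P(fail to reject H₀ | H₀ true) = 1 - α = 0.95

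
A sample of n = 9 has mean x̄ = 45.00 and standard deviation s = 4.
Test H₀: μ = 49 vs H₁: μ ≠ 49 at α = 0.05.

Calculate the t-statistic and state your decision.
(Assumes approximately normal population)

df = n - 1 = 8
SE = s/√n = 4/√9 = 1.3333
t = (x̄ - μ₀)/SE = (45.00 - 49)/1.3333 = -3.0001
Critical value: t_{0.025,8} = ±2.306
p-value ≈ 0.0171
Decision: reject H₀

Answer: t = -3.0001, reject H₀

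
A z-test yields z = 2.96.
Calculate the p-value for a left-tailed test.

Answer: p-value ≈ 0.9985

Derivation:
For z = 2.96:
p = P(Z < 2.96) = Φ(2.96) = 0.9985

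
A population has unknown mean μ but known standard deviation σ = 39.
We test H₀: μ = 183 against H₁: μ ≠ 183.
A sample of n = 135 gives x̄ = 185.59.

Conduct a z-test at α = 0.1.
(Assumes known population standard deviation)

Standard error: SE = σ/√n = 39/√135 = 3.3566
z-statistic: z = (x̄ - μ₀)/SE = (185.59 - 183)/3.3566 = 0.7716
Critical value: ±1.645
p-value = 0.4404
Decision: fail to reject H₀

Answer: z = 0.7716, fail to reject H₀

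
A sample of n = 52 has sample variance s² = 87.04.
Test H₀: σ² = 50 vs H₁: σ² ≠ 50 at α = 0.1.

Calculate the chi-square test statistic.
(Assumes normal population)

df = n - 1 = 51
χ² = (n-1)s²/σ₀² = 51×87.04/50 = 88.7808
Critical values: χ²_{0.95,51} = 35.600, χ²_{0.05,51} = 68.669
Rejection region: χ² < 35.600 or χ² > 68.669
Decision: reject H₀

Answer: χ² = 88.7808, reject H₀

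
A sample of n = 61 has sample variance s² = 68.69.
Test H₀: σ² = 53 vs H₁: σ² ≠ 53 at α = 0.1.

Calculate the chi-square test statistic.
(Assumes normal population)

df = n - 1 = 60
χ² = (n-1)s²/σ₀² = 60×68.69/53 = 77.7623
Critical values: χ²_{0.95,60} = 43.188, χ²_{0.05,60} = 79.082
Rejection region: χ² < 43.188 or χ² > 79.082
Decision: fail to reject H₀

Answer: χ² = 77.7623, fail to reject H₀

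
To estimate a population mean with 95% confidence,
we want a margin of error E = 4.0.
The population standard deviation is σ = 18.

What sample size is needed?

Answer: n = 78

Derivation:
z_0.025 = 1.960
n = (z×σ/E)² = (1.960×18/4.0)²
n = 77.7924
Round up: n = 78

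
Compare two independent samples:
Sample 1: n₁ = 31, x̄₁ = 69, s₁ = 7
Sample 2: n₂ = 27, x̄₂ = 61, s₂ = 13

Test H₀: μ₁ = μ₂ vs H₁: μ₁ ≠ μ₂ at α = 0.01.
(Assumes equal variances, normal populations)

Answer: t = 2.9699, reject H₀

Derivation:
Pooled variance: s²_p = [30×7² + 26×13²]/(56) = 104.7143
s_p = 10.2330
SE = s_p×√(1/n₁ + 1/n₂) = 10.2330×√(1/31 + 1/27) = 2.6937
t = (x̄₁ - x̄₂)/SE = (69 - 61)/2.6937 = 2.9699
df = 56, t-critical = ±2.667
Decision: reject H₀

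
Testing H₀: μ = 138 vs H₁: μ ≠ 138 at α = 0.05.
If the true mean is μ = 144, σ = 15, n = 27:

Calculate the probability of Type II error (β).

Answer: β ≈ 0.4528

Derivation:
SE = σ/√n = 15/√27 = 2.8868
Critical values: μ₀ ± z_0.025×SE = 138 ± 1.960×2.8868
Acceptance region: (132.3419, 143.6581)
Under H₁ (μ = 144): z_high = (143.6581 - 144)/2.8868 = -0.1184, z_low = (132.3419 - 144)/2.8868 = -4.0384
β = P(not reject | H₁) = Φ(-0.1184) - Φ(-4.0384) ≈ 0.4528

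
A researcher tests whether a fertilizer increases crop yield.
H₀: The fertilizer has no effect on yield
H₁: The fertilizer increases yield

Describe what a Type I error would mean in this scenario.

Type I error (α): Rejecting H₀ when H₀ is true
Type II error (β): Failing to reject H₀ when H₁ is true

Answer: Concluding the fertilizer works when it doesn't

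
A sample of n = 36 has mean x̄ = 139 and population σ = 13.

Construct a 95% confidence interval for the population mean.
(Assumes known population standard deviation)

Answer: (134.7533, 143.2467)

Derivation:
Confidence level: 95%, α = 0.05
z_0.025 = 1.960
SE = σ/√n = 13/√36 = 2.1667
Margin of error = 1.960 × 2.1667 = 4.2467
CI: x̄ ± margin = 139 ± 4.2467
CI: (134.7533, 143.2467)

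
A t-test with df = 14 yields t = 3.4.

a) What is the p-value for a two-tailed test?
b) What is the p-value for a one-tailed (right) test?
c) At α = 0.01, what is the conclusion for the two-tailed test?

Answer: a) 0.0043, b) 0.0022, c) reject H₀

Derivation:
Using t-distribution with df = 14:
a) Two-tailed: p = 2×P(T > 3.4) = 0.0043
b) One-tailed: p = P(T > 3.4) = 0.0022
c) 0.0043 < 0.01, reject H₀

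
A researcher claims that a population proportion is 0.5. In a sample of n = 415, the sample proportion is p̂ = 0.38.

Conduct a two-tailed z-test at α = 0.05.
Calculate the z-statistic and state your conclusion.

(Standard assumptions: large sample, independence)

H₀: p = 0.5, H₁: p ≠ 0.5
Standard error: SE = √(p₀(1-p₀)/n) = √(0.5×0.5/415) = 0.024544
z-statistic: z = (p̂ - p₀)/SE = (0.38 - 0.5)/0.024544 = -4.8892
Critical value: z_0.025 = ±1.960
p-value < 0.0001
Decision: reject H₀ at α = 0.05

Answer: z = -4.8892, reject H₀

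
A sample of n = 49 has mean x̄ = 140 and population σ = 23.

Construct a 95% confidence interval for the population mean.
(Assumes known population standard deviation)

Confidence level: 95%, α = 0.05
z_0.025 = 1.960
SE = σ/√n = 23/√49 = 3.2857
Margin of error = 1.960 × 3.2857 = 6.4400
CI: x̄ ± margin = 140 ± 6.4400
CI: (133.5600, 146.4400)

Answer: (133.5600, 146.4400)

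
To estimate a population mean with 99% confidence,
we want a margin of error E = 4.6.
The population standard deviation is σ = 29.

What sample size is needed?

Answer: n = 264

Derivation:
z_0.005 = 2.576
n = (z×σ/E)² = (2.576×29/4.6)²
n = 263.7376
Round up: n = 264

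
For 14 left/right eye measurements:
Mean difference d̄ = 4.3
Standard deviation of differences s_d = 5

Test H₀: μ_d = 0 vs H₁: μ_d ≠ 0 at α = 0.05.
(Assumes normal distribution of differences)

Answer: t = 3.2178, reject H₀

Derivation:
df = n - 1 = 13
SE = s_d/√n = 5/√14 = 1.3363
t = d̄/SE = 4.3/1.3363 = 3.2178
Critical value: t_{0.025,13} = ±2.160
p-value ≈ 0.0067
Decision: reject H₀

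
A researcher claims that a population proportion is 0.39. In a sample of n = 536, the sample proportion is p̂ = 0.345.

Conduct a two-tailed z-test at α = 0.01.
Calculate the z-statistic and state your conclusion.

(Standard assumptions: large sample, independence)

Answer: z = -2.1359, fail to reject H₀

Derivation:
H₀: p = 0.39, H₁: p ≠ 0.39
Standard error: SE = √(p₀(1-p₀)/n) = √(0.39×0.61/536) = 0.021068
z-statistic: z = (p̂ - p₀)/SE = (0.345 - 0.39)/0.021068 = -2.1359
Critical value: z_0.005 = ±2.576
p-value = 0.0327
Decision: fail to reject H₀ at α = 0.01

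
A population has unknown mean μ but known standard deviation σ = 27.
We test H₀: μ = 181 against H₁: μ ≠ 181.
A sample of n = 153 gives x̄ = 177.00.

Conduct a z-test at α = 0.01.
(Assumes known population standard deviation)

Standard error: SE = σ/√n = 27/√153 = 2.1828
z-statistic: z = (x̄ - μ₀)/SE = (177.00 - 181)/2.1828 = -1.8325
Critical value: ±2.576
p-value = 0.0669
Decision: fail to reject H₀

Answer: z = -1.8325, fail to reject H₀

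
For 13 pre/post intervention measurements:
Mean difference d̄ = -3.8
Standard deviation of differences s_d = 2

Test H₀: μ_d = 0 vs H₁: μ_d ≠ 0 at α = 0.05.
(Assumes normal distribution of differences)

Answer: t = -6.8505, reject H₀

Derivation:
df = n - 1 = 12
SE = s_d/√n = 2/√13 = 0.5547
t = d̄/SE = -3.8/0.5547 = -6.8505
Critical value: t_{0.025,12} = ±2.179
p-value < 0.0001
Decision: reject H₀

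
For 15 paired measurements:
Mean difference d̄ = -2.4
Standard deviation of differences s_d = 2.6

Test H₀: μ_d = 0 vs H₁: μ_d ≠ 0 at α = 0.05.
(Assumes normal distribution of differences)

Answer: t = -3.5752, reject H₀

Derivation:
df = n - 1 = 14
SE = s_d/√n = 2.6/√15 = 0.6713
t = d̄/SE = -2.4/0.6713 = -3.5752
Critical value: t_{0.025,14} = ±2.145
p-value ≈ 0.0030
Decision: reject H₀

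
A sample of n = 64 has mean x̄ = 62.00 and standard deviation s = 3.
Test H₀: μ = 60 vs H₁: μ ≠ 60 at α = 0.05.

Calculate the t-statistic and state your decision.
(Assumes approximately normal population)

df = n - 1 = 63
SE = s/√n = 3/√64 = 0.3750
t = (x̄ - μ₀)/SE = (62.00 - 60)/0.3750 = 5.3333
Critical value: t_{0.025,63} = ±1.998
p-value < 0.0001
Decision: reject H₀

Answer: t = 5.3333, reject H₀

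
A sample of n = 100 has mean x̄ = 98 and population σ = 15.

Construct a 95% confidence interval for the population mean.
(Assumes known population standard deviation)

Answer: (95.0600, 100.9400)

Derivation:
Confidence level: 95%, α = 0.05
z_0.025 = 1.960
SE = σ/√n = 15/√100 = 1.5000
Margin of error = 1.960 × 1.5000 = 2.9400
CI: x̄ ± margin = 98 ± 2.9400
CI: (95.0600, 100.9400)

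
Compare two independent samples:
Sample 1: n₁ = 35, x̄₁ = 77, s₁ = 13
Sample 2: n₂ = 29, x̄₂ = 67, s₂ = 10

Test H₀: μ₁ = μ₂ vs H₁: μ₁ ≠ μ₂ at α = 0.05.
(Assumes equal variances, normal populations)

Pooled variance: s²_p = [34×13² + 28×10²]/(62) = 137.8387
s_p = 11.7405
SE = s_p×√(1/n₁ + 1/n₂) = 11.7405×√(1/35 + 1/29) = 2.9481
t = (x̄₁ - x̄₂)/SE = (77 - 67)/2.9481 = 3.3920
df = 62, t-critical = ±1.999
Decision: reject H₀

Answer: t = 3.3920, reject H₀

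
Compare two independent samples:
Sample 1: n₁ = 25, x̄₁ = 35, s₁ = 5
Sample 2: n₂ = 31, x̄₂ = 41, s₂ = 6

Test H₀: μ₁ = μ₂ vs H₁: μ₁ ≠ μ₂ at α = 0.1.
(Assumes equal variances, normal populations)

Answer: t = -4.0019, reject H₀

Derivation:
Pooled variance: s²_p = [24×5² + 30×6²]/(54) = 31.1111
s_p = 5.5777
SE = s_p×√(1/n₁ + 1/n₂) = 5.5777×√(1/25 + 1/31) = 1.4993
t = (x̄₁ - x̄₂)/SE = (35 - 41)/1.4993 = -4.0019
df = 54, t-critical = ±1.674
Decision: reject H₀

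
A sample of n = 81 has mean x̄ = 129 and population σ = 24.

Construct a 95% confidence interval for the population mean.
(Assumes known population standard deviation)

Confidence level: 95%, α = 0.05
z_0.025 = 1.960
SE = σ/√n = 24/√81 = 2.6667
Margin of error = 1.960 × 2.6667 = 5.2267
CI: x̄ ± margin = 129 ± 5.2267
CI: (123.7733, 134.2267)

Answer: (123.7733, 134.2267)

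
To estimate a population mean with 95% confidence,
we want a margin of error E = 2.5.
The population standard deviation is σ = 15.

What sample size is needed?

z_0.025 = 1.960
n = (z×σ/E)² = (1.960×15/2.5)²
n = 138.2976
Round up: n = 139

Answer: n = 139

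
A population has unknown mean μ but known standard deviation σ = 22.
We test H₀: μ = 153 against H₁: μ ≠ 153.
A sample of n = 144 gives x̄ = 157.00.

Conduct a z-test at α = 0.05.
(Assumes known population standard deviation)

Standard error: SE = σ/√n = 22/√144 = 1.8333
z-statistic: z = (x̄ - μ₀)/SE = (157.00 - 153)/1.8333 = 2.1819
Critical value: ±1.960
p-value = 0.0291
Decision: reject H₀

Answer: z = 2.1819, reject H₀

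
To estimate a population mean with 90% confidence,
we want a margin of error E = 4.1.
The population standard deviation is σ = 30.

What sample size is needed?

Answer: n = 145

Derivation:
z_0.05 = 1.645
n = (z×σ/E)² = (1.645×30/4.1)²
n = 144.8794
Round up: n = 145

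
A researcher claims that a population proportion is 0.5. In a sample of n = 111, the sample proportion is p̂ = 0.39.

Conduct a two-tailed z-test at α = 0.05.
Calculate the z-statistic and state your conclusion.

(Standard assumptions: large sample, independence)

H₀: p = 0.5, H₁: p ≠ 0.5
Standard error: SE = √(p₀(1-p₀)/n) = √(0.5×0.5/111) = 0.047458
z-statistic: z = (p̂ - p₀)/SE = (0.39 - 0.5)/0.047458 = -2.3178
Critical value: z_0.025 = ±1.960
p-value = 0.0205
Decision: reject H₀ at α = 0.05

Answer: z = -2.3178, reject H₀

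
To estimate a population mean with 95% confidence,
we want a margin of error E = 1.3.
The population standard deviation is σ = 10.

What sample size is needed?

z_0.025 = 1.960
n = (z×σ/E)² = (1.960×10/1.3)²
n = 227.3136
Round up: n = 228

Answer: n = 228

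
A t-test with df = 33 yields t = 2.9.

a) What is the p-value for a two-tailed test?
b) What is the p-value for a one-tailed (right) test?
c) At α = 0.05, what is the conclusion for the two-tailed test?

Answer: a) 0.0066, b) 0.0033, c) reject H₀

Derivation:
Using t-distribution with df = 33:
a) Two-tailed: p = 2×P(T > 2.9) = 0.0066
b) One-tailed: p = P(T > 2.9) = 0.0033
c) 0.0066 < 0.05, reject H₀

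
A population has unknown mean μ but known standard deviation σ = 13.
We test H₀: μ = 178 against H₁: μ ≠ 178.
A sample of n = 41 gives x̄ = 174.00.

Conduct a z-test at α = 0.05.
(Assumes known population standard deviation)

Standard error: SE = σ/√n = 13/√41 = 2.0303
z-statistic: z = (x̄ - μ₀)/SE = (174.00 - 178)/2.0303 = -1.9702
Critical value: ±1.960
p-value = 0.0488
Decision: reject H₀

Answer: z = -1.9702, reject H₀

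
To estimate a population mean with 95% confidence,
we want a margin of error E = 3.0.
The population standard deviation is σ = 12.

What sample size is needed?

z_0.025 = 1.960
n = (z×σ/E)² = (1.960×12/3.0)²
n = 61.4656
Round up: n = 62

Answer: n = 62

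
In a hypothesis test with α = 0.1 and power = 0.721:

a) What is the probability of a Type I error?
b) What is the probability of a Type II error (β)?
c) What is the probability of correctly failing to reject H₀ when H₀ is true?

a) Type I error probability = α = 0.1
b) Power = P(reject H₀ | H₁ true) = 1 - β = 0.721, so Type II error probability = β = 1 - Power = 0.279
c) P(fail to reject H₀ | H₀ true) = 1 - α = 0.9

Answer: a) 0.1, b) 0.279, c) 0.9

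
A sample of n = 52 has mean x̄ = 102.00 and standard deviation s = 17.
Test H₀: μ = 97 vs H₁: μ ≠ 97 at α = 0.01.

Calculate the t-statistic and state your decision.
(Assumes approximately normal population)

df = n - 1 = 51
SE = s/√n = 17/√52 = 2.3575
t = (x̄ - μ₀)/SE = (102.00 - 97)/2.3575 = 2.1209
Critical value: t_{0.005,51} = ±2.676
p-value ≈ 0.0388
Decision: fail to reject H₀

Answer: t = 2.1209, fail to reject H₀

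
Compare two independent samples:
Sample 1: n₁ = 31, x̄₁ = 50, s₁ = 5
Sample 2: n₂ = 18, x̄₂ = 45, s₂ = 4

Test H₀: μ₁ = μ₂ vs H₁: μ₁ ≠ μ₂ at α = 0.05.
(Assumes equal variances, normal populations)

Answer: t = 3.6185, reject H₀

Derivation:
Pooled variance: s²_p = [30×5² + 17×4²]/(47) = 21.7447
s_p = 4.6631
SE = s_p×√(1/n₁ + 1/n₂) = 4.6631×√(1/31 + 1/18) = 1.3818
t = (x̄₁ - x̄₂)/SE = (50 - 45)/1.3818 = 3.6185
df = 47, t-critical = ±2.012
Decision: reject H₀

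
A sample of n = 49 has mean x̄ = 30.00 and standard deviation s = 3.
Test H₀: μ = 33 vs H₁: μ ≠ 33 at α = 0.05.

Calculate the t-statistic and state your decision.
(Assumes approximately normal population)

Answer: t = -6.9995, reject H₀

Derivation:
df = n - 1 = 48
SE = s/√n = 3/√49 = 0.4286
t = (x̄ - μ₀)/SE = (30.00 - 33)/0.4286 = -6.9995
Critical value: t_{0.025,48} = ±2.011
p-value < 0.0001
Decision: reject H₀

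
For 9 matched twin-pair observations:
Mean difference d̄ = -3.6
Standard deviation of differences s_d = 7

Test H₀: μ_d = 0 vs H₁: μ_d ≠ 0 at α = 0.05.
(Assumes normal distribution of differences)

Answer: t = -1.5429, fail to reject H₀

Derivation:
df = n - 1 = 8
SE = s_d/√n = 7/√9 = 2.3333
t = d̄/SE = -3.6/2.3333 = -1.5429
Critical value: t_{0.025,8} = ±2.306
p-value ≈ 0.1614
Decision: fail to reject H₀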